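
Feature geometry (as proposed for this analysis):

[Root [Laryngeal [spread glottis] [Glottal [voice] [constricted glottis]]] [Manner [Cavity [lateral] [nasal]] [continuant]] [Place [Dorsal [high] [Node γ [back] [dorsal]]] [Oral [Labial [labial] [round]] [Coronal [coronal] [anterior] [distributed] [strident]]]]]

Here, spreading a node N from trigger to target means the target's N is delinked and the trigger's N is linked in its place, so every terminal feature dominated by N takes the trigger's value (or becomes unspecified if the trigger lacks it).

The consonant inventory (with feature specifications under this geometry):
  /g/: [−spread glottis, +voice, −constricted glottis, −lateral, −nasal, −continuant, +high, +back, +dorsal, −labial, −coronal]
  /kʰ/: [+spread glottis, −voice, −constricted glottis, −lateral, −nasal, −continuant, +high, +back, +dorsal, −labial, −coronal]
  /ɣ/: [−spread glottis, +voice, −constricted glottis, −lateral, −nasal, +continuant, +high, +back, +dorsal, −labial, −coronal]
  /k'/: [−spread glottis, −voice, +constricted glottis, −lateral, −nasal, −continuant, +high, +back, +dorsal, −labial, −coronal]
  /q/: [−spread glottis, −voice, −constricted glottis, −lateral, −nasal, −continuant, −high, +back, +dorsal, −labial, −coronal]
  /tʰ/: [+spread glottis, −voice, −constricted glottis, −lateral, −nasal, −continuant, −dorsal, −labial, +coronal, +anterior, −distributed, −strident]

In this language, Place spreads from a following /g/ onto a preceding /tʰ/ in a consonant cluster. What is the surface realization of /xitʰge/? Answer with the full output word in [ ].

[xikʰge]

The Place node dominates the terminals [high], [back], [dorsal], [labial], [round], [coronal], [anterior], [distributed], [strident].
Spreading Place from /g/ onto /tʰ/ replaces those values with /g/'s: [+high], [+back], [+dorsal], [−labial], [−coronal]. Features outside Place ([spread glottis], [voice], [constricted glottis], …) stay as in /tʰ/.
This feature bundle is that of [kʰ], so /xitʰge/ surfaces as [xikʰge].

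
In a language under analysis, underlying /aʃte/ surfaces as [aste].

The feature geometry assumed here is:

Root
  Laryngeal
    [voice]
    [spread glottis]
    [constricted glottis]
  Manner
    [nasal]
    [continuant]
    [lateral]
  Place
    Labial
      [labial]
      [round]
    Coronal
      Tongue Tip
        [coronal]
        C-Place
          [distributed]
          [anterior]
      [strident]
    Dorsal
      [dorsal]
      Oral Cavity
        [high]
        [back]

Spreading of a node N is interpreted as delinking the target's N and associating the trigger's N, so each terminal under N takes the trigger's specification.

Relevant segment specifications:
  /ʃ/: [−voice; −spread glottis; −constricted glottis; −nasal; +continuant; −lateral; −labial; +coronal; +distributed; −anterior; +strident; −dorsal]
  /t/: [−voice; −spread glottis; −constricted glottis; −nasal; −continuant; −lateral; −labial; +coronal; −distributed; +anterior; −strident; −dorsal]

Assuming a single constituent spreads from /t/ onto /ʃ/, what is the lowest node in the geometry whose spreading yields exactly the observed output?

C-Place

Feature comparison: [anterior], [distributed] differ between /ʃ/ and [s]; the remaining terminals match.
The smallest constituent containing every changed terminal is C-Place — each of its daughters lacks at least one of the affected features.
Delinking /ʃ/'s C-Place and associating /t/'s C-Place gives precisely the feature bundle of [s].
[continuant], [strident] stay as in /ʃ/ although /t/ differs there, so no node dominating them spread; among the remaining candidates C-Place is the lowest that derives the output.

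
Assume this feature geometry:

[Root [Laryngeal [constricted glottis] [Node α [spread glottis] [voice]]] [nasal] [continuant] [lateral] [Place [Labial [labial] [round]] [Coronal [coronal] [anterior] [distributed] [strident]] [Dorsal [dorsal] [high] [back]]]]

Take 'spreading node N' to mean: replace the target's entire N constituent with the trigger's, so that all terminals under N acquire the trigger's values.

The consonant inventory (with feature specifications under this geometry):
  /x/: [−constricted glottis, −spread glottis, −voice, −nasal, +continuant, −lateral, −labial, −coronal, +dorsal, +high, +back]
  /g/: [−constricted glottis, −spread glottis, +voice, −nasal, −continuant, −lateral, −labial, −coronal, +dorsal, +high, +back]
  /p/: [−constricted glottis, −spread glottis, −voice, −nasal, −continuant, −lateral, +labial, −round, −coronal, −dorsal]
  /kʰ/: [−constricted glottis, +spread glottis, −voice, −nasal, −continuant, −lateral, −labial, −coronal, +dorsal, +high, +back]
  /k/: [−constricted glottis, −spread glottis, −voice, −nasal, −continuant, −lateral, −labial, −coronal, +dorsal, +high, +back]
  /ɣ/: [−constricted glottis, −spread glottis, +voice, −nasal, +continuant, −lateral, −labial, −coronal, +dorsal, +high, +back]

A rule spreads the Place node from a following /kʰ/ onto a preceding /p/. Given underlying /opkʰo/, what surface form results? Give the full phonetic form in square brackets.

Place immediately or transitively dominates [labial], [round], [coronal], [anterior], [distributed], [strident], [dorsal], [high], [back].
Spreading Place from /kʰ/ onto /p/ replaces those values with /kʰ/'s: [−labial], [−coronal], [+dorsal], [+high], [+back]. Features outside Place ([constricted glottis], [spread glottis], [voice], …) stay as in /p/.
This feature bundle is that of [k], so /opkʰo/ surfaces as [okkʰo].

[okkʰo]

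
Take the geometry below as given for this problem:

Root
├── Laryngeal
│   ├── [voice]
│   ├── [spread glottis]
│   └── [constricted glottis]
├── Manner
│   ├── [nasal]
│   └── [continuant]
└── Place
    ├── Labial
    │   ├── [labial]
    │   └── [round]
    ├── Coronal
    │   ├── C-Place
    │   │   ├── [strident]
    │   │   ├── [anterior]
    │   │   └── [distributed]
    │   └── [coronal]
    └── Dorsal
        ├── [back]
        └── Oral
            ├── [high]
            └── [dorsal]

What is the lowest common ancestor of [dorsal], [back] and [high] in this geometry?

[dorsal]: Root ▹ Place ▹ Dorsal ▹ Oral ▹ [dorsal].
[back]: Root ▹ Place ▹ Dorsal ▹ [back].
[high]: Root ▹ Place ▹ Dorsal ▹ Oral ▹ [high].
The listed terminals split across distinct daughters of Dorsal, so Dorsal itself is the smallest node containing them all.

Dorsal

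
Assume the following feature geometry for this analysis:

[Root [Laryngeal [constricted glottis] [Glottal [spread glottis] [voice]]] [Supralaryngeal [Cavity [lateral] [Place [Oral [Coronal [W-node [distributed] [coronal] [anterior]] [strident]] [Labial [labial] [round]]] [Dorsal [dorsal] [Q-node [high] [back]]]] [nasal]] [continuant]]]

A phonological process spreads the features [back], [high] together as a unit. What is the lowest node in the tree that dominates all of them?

[back]: Root / Supralaryngeal / Cavity / Place / Dorsal / Q-node / [back].
[high]: Root / Supralaryngeal / Cavity / Place / Dorsal / Q-node / [high].
The listed terminals split across distinct daughters of Q-node, so Q-node itself is the smallest node containing them all.

Q-node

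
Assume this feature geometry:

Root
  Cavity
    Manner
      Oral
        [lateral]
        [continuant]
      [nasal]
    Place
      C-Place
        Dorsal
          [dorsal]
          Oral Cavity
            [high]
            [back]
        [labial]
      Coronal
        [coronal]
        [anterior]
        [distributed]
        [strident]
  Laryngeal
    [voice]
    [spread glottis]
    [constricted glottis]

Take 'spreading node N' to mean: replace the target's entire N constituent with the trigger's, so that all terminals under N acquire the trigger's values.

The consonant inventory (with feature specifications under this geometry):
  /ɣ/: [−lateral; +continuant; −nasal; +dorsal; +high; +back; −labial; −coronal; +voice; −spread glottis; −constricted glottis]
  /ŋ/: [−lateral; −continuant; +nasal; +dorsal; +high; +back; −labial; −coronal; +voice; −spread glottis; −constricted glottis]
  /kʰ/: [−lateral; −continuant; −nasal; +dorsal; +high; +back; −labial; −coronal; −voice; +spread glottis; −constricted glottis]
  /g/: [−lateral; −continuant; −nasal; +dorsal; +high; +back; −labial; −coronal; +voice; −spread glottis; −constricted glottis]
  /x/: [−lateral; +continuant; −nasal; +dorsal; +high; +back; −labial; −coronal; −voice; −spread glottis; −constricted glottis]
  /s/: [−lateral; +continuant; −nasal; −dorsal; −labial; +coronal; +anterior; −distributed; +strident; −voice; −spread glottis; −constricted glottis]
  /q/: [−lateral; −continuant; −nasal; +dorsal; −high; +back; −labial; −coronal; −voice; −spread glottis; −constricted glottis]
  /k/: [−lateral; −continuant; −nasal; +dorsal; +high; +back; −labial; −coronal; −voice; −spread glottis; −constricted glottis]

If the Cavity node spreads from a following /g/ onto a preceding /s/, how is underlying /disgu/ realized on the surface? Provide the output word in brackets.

[dikgu]

The Cavity node dominates the terminals [lateral], [continuant], [nasal], [dorsal], [high], [back], [labial], [coronal], [anterior], [distributed], [strident].
Spreading Cavity from /g/ onto /s/ replaces those values with /g/'s: [−lateral], [−continuant], [−nasal], [+dorsal], [+high], [+back], [−labial], [−coronal]. Features outside Cavity ([voice], [spread glottis], [constricted glottis]) stay as in /s/.
Among the inventory, only /k/ has exactly this specification, giving the surface form [dikgu].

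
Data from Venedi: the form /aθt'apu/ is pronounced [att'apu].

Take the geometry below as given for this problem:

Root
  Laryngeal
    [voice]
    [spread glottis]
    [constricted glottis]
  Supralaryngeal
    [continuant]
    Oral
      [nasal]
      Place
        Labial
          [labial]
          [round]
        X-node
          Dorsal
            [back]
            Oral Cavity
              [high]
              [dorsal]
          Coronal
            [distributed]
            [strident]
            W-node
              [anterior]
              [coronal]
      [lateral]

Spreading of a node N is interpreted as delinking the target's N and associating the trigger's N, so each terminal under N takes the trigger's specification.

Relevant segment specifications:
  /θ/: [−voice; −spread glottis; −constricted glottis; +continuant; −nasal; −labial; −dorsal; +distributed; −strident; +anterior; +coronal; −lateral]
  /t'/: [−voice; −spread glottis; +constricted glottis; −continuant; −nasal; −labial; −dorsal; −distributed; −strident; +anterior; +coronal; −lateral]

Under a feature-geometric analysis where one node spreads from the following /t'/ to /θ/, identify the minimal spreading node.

Supralaryngeal

The alternation /θ/ → [t] changes [continuant], [distributed] and nothing else.
The smallest constituent containing every changed terminal is Supralaryngeal — each of its daughters lacks at least one of the affected features.
If Supralaryngeal spreads, every terminal under it takes /t'/'s value, producing [t] as observed.
Since [constricted glottis] is preserved even though /t'/ disagrees there, no node above Supralaryngeal spread.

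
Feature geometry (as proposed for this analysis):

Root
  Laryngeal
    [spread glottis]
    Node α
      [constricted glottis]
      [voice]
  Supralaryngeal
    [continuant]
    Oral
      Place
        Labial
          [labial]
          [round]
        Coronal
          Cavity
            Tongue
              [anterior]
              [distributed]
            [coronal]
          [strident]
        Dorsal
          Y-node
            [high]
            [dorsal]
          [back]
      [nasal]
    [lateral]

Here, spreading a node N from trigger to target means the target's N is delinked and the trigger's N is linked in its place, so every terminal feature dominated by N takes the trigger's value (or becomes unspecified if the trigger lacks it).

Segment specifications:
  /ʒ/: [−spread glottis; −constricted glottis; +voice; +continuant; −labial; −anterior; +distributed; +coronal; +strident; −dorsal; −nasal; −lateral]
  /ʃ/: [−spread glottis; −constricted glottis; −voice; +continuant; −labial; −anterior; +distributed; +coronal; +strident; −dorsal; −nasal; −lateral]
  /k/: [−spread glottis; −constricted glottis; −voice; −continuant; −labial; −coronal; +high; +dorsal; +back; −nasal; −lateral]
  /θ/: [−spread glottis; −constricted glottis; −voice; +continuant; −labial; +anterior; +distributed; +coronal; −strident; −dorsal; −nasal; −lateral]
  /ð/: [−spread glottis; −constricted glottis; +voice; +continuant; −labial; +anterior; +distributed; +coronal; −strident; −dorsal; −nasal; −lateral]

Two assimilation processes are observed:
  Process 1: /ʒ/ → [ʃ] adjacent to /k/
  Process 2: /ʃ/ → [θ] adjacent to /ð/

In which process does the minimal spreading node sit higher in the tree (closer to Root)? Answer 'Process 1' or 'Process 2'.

In Process 1, [voice] changes, so the minimal spreading node is [voice] at depth 3.
In Process 2, [anterior], [strident] change, so the minimal spreading node is Coronal at depth 4.
[voice] (depth 3) sits above Coronal (depth 4), making Process 1 the one with the higher spreading node.

Process 1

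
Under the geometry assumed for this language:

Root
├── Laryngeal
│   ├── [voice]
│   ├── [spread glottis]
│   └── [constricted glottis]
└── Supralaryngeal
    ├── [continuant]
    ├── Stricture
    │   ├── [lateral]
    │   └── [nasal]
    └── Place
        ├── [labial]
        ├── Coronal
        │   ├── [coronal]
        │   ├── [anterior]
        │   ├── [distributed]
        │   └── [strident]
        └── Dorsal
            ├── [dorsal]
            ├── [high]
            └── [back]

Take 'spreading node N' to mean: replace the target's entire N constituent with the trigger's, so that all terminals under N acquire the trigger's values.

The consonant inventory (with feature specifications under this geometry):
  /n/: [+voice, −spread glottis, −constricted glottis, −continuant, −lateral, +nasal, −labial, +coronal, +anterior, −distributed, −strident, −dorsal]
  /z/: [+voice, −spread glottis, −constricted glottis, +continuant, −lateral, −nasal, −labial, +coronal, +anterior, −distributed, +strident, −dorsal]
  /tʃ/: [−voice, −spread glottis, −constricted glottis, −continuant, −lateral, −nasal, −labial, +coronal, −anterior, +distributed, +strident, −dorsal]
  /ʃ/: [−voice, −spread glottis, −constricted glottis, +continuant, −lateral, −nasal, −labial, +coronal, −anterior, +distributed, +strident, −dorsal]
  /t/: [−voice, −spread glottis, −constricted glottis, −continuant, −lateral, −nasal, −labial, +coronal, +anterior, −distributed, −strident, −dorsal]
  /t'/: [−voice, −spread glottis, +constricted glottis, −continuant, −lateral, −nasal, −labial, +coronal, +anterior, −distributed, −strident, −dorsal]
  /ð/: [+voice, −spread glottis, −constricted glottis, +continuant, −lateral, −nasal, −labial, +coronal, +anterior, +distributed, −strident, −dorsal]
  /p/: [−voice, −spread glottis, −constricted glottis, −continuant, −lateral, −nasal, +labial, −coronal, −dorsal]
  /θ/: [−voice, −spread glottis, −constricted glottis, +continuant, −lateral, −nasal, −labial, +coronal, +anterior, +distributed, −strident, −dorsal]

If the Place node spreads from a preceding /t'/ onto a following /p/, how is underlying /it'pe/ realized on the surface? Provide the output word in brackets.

Terminals under Place in this geometry: [labial], [coronal], [anterior], [distributed], [strident], [dorsal], [high], [back].
Spreading Place from /t'/ onto /p/ replaces those values with /t'/'s: [−labial], [+coronal], [+anterior], [−distributed], [−strident], [−dorsal]. Features outside Place ([voice], [spread glottis], [constricted glottis], …) stay as in /p/.
This feature bundle is that of [t], so /it'pe/ surfaces as [it'te].

[it'te]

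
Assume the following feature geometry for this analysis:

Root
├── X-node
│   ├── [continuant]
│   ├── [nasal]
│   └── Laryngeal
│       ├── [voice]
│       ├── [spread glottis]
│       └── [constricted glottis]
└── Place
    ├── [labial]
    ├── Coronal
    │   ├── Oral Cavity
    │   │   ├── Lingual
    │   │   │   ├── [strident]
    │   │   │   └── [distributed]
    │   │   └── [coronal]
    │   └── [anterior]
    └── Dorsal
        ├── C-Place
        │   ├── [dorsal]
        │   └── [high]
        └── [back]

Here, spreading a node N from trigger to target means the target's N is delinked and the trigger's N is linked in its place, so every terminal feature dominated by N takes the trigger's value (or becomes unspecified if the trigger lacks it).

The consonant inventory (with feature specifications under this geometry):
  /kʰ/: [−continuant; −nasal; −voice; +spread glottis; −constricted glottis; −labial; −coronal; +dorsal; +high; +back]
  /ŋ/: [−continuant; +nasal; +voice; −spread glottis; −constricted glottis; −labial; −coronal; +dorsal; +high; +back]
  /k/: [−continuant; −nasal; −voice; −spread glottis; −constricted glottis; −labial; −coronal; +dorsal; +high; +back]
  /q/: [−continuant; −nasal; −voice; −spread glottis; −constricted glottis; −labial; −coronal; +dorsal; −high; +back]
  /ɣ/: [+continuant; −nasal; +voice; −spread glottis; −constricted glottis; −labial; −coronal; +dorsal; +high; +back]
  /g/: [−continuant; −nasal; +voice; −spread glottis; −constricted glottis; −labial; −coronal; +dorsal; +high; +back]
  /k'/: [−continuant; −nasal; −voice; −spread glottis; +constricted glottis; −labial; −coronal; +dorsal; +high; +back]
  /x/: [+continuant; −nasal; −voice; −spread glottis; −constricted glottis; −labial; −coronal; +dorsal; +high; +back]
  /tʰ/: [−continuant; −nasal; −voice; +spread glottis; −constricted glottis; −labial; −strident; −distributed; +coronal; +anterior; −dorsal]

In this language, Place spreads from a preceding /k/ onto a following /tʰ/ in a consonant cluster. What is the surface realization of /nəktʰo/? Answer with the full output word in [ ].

Place immediately or transitively dominates [labial], [strident], [distributed], [coronal], [anterior], [dorsal], [high], [back].
Spreading Place from /k/ onto /tʰ/ replaces those values with /k/'s: [−labial], [−coronal], [+dorsal], [+high], [+back]. Features outside Place ([continuant], [nasal], [voice], …) stay as in /tʰ/.
The resulting bundle matches /kʰ/ in the inventory; substituting it for /tʰ/ gives [nəkkʰo].

[nəkkʰo]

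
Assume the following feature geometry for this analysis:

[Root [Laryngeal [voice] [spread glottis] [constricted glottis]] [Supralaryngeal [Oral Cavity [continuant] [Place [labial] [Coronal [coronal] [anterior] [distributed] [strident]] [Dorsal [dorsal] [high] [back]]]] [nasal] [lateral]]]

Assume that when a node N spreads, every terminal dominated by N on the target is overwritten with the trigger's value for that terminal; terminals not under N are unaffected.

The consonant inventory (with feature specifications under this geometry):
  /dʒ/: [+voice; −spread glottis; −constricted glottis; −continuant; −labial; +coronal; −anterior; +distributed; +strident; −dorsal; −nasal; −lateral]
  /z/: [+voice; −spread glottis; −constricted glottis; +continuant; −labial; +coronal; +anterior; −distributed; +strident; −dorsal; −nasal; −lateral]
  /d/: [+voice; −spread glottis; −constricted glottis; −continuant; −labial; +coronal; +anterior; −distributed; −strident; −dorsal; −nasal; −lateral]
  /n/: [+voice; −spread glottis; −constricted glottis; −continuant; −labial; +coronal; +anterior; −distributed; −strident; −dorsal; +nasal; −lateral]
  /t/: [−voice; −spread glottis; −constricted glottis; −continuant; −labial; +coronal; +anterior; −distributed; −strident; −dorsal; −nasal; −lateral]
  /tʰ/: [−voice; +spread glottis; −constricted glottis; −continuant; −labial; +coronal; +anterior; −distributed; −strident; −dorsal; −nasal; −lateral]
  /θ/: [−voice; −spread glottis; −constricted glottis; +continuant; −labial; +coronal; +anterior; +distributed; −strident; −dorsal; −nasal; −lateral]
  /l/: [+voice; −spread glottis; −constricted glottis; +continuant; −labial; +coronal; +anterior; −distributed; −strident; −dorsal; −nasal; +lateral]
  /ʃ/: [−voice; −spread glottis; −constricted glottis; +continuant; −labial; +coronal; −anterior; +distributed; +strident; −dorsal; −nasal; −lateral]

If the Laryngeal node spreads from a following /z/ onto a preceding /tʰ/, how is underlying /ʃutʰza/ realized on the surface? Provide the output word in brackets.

Terminals under Laryngeal in this geometry: [voice], [spread glottis], [constricted glottis].
The target acquires /z/'s values for everything under Laryngeal — [+voice], [−spread glottis], [−constricted glottis] — while keeping its own [continuant], [labial], [coronal], ….
Among the inventory, only /d/ has exactly this specification, giving the surface form [ʃudza].

[ʃudza]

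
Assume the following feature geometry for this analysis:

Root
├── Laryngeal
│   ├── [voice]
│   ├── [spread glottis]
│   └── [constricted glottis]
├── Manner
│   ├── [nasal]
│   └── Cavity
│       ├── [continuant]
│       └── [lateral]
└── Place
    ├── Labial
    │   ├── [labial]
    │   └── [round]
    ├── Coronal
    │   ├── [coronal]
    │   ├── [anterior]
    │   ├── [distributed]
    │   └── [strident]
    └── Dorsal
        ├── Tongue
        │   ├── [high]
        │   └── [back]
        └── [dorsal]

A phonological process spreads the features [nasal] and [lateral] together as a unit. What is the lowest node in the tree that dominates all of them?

Manner

[nasal]: Root → Manner → [nasal].
[lateral]: Root → Manner → Cavity → [lateral].
These paths first converge at Manner; no daughter of Manner dominates all 2 features, so Manner is the minimal constituent.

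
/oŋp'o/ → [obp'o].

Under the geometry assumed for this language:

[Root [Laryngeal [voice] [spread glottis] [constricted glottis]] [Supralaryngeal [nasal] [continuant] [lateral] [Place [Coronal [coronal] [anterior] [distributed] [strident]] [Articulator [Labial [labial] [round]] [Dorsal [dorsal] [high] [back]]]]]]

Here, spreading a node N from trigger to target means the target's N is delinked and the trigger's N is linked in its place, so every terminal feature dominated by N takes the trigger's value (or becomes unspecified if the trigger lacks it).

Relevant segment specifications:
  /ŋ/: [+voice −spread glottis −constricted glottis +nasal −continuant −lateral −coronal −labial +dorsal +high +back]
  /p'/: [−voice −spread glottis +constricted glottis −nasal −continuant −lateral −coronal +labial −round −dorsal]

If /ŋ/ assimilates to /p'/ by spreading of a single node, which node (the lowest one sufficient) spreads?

Supralaryngeal

The alternation /ŋ/ → [b] changes [nasal], [labial], [round], [dorsal], [high], [back] and nothing else.
These terminals are all dominated by Supralaryngeal, and no proper subconstituent of Supralaryngeal covers them all; Supralaryngeal is their lowest common ancestor.
Delinking /ŋ/'s Supralaryngeal and associating /p'/'s Supralaryngeal gives precisely the feature bundle of [b].
Since [voice], [constricted glottis] are preserved even though /p'/ disagrees there, no node above Supralaryngeal spread.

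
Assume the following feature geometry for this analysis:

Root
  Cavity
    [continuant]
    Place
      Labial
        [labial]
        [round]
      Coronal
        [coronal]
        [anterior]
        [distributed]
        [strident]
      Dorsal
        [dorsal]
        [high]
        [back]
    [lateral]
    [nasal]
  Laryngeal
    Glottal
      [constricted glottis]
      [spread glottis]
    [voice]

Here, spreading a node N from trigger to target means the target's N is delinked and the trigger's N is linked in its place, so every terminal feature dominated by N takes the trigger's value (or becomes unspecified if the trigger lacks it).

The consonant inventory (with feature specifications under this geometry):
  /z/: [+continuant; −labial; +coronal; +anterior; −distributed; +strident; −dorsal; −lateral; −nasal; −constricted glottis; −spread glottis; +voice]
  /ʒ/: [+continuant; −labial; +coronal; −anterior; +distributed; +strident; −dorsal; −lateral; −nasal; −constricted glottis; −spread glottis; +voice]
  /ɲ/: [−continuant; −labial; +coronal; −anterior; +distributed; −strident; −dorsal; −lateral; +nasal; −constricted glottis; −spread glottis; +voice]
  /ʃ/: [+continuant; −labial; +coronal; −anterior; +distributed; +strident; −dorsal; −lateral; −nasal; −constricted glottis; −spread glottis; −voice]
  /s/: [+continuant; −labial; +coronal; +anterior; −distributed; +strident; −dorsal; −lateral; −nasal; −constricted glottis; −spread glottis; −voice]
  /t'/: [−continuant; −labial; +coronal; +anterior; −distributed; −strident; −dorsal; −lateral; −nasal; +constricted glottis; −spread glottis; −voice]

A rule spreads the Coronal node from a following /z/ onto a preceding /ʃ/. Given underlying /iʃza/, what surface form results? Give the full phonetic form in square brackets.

[isza]

Coronal immediately or transitively dominates [coronal], [anterior], [distributed], [strident].
Spreading Coronal from /z/ onto /ʃ/ replaces those values with /z/'s: [+coronal], [+anterior], [−distributed], [+strident]. Features outside Coronal ([continuant], [labial], [dorsal], …) stay as in /ʃ/.
Among the inventory, only /s/ has exactly this specification, giving the surface form [isza].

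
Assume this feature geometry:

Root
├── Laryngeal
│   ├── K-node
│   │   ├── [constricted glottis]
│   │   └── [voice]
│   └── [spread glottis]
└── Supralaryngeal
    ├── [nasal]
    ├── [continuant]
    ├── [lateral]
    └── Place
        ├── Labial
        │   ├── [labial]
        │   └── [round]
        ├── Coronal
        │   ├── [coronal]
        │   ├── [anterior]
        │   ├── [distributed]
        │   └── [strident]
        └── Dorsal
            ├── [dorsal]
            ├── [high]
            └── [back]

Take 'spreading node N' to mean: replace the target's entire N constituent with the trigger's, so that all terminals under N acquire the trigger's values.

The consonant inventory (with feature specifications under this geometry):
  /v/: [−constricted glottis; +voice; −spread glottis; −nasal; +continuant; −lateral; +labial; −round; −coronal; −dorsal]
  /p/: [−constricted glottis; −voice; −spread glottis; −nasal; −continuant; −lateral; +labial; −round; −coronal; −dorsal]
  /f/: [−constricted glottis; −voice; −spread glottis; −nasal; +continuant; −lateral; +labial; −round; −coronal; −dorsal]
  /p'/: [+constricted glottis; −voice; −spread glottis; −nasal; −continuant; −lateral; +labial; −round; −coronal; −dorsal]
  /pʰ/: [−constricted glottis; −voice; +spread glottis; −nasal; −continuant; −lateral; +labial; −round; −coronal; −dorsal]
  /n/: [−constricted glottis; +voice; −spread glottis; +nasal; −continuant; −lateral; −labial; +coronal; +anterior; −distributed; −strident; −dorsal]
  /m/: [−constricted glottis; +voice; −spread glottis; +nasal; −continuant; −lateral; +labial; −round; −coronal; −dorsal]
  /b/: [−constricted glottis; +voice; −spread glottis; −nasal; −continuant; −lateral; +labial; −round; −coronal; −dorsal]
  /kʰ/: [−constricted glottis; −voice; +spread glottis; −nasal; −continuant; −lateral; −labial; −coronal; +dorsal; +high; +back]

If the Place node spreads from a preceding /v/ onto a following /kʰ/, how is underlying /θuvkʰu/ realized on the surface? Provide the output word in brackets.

[θuvpʰu]

The Place node dominates the terminals [labial], [round], [coronal], [anterior], [distributed], [strident], [dorsal], [high], [back].
Spreading Place from /v/ onto /kʰ/ replaces those values with /v/'s: [+labial], [−round], [−coronal], [−dorsal]. Features outside Place ([constricted glottis], [voice], [spread glottis], …) stay as in /kʰ/.
The resulting bundle matches /pʰ/ in the inventory; substituting it for /kʰ/ gives [θuvpʰu].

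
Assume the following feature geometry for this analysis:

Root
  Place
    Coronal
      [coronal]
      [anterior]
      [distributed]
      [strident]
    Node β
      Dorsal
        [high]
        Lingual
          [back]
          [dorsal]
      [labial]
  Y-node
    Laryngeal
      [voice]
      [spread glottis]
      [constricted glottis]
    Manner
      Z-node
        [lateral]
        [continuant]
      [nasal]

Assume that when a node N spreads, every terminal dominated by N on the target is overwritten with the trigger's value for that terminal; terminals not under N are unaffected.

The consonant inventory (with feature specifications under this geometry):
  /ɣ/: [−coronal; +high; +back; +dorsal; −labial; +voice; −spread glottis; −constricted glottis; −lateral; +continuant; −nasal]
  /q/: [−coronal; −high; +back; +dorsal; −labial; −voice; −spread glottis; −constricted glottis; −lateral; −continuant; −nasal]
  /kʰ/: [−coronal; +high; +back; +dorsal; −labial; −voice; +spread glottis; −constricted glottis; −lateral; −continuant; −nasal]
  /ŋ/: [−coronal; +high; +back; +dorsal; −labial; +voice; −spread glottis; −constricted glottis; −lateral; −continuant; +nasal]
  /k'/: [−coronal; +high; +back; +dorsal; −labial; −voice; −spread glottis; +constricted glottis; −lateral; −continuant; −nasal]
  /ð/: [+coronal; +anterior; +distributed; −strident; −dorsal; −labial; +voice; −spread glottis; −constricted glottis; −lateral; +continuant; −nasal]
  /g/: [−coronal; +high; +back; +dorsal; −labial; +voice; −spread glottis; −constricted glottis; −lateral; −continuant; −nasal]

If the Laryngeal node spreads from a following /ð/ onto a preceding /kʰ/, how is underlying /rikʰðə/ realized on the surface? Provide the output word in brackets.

[rigðə]

Terminals under Laryngeal in this geometry: [voice], [spread glottis], [constricted glottis].
The target acquires /ð/'s values for everything under Laryngeal — [+voice], [−spread glottis], [−constricted glottis] — while keeping its own [coronal], [high], [back], ….
The resulting bundle matches /g/ in the inventory; substituting it for /kʰ/ gives [rigðə].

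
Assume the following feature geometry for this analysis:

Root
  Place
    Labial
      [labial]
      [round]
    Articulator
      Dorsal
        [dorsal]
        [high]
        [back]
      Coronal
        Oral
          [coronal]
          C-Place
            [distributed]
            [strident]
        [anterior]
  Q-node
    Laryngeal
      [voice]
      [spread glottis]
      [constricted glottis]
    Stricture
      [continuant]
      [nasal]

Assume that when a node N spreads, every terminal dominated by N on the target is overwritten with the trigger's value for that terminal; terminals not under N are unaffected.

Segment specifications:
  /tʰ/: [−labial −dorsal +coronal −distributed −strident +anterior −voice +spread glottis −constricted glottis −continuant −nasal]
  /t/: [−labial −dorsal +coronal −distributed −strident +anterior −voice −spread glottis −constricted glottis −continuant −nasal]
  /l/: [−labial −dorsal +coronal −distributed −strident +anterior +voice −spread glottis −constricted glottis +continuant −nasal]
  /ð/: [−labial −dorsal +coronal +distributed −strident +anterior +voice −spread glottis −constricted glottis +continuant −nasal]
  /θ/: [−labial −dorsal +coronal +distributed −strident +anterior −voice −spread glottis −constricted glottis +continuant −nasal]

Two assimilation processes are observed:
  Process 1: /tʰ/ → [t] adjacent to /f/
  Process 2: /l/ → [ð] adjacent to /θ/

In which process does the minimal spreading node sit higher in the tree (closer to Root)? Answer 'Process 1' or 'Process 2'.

Process 1

In Process 1, [spread glottis] changes, so the minimal spreading node is [spread glottis] at depth 3.
Process 2 alters [distributed]; the lowest dominating node is [distributed] (depth 6 from Root).
[spread glottis] is closer to Root than [distributed], so Process 1 spreads the higher node.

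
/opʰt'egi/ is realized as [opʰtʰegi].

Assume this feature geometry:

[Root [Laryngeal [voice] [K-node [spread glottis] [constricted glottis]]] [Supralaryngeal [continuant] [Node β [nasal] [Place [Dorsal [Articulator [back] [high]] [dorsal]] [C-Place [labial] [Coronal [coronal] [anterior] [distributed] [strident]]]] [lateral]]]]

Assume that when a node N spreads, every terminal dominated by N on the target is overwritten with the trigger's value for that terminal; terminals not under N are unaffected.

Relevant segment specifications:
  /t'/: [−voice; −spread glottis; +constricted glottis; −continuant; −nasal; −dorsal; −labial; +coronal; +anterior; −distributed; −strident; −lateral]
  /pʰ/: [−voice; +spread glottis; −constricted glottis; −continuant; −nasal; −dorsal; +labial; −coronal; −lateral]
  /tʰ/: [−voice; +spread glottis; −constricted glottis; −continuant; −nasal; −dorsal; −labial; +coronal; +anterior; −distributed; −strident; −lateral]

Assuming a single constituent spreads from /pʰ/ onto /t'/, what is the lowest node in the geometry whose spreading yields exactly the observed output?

K-node

The alternation /t'/ → [tʰ] changes [spread glottis], [constricted glottis] and nothing else.
In this geometry the lowest node dominating all of them is K-node: every daughter of K-node dominates only a proper subset, so no lower node suffices.
Spreading K-node from /pʰ/ overwrites each of those terminals with /pʰ/'s values, yielding exactly [tʰ].
Features on which the two segments disagree outside K-node, such as [coronal], [labial], are unchanged — nothing dominating them spread, and K-node is the minimal sufficient constituent.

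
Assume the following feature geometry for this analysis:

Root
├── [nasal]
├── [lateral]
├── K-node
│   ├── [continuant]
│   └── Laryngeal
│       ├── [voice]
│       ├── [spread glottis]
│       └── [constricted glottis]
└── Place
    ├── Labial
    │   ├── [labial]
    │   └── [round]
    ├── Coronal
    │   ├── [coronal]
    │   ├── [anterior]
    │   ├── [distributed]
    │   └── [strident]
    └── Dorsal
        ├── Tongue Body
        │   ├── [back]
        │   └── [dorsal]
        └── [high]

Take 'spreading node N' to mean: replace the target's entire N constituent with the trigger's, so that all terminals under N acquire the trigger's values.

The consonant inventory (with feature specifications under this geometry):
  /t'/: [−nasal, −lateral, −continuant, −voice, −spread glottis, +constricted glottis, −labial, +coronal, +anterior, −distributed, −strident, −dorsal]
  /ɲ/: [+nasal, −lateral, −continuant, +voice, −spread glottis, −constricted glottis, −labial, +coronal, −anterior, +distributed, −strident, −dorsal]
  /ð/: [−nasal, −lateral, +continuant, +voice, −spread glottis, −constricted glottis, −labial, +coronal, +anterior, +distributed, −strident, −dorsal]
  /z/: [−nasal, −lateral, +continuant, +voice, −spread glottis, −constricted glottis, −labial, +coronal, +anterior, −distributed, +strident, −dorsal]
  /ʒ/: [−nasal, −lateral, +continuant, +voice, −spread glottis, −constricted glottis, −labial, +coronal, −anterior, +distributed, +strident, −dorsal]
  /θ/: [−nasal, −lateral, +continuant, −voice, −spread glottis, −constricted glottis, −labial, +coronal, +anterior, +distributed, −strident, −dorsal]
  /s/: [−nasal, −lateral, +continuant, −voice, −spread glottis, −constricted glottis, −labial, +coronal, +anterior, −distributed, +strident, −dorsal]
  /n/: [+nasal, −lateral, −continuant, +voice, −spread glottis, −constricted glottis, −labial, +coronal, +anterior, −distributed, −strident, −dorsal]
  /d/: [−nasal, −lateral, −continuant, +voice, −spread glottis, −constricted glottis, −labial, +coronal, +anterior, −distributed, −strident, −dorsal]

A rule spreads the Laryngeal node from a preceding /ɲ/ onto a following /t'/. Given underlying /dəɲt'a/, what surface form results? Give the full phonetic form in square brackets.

Laryngeal immediately or transitively dominates [voice], [spread glottis], [constricted glottis].
The target acquires /ɲ/'s values for everything under Laryngeal — [+voice], [−spread glottis], [−constricted glottis] — while keeping its own [nasal], [lateral], [continuant], ….
Among the inventory, only /d/ has exactly this specification, giving the surface form [dəɲda].

[dəɲda]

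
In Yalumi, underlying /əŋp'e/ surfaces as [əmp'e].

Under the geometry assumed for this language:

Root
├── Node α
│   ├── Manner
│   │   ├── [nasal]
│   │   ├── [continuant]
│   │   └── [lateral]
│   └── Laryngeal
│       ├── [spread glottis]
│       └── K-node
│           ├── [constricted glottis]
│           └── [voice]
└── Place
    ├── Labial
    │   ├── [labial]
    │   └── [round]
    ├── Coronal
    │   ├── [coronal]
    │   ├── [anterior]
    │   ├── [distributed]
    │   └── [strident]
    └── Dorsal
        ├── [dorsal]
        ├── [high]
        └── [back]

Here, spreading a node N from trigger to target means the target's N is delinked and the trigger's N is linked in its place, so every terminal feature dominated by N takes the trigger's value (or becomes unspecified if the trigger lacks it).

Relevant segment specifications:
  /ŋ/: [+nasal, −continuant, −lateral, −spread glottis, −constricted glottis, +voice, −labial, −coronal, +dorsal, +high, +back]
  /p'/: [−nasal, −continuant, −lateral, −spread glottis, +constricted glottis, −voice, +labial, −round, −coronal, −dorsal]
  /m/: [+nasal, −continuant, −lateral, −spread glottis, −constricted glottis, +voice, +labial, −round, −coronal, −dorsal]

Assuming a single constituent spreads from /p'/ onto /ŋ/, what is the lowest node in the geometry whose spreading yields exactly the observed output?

The alternation /ŋ/ → [m] changes [labial], [round], [dorsal], [high], [back] and nothing else.
Tracing each changed feature up the tree, the paths first meet at Place; any lower node misses at least one of them.
Spreading Place from /p'/ overwrites each of those terminals with /p'/'s values, yielding exactly [m].
[voice], [nasal] — on which /p'/ differs from /ŋ/ — are unchanged, so Root cannot have spread; the constituent is no larger than Place.

Place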